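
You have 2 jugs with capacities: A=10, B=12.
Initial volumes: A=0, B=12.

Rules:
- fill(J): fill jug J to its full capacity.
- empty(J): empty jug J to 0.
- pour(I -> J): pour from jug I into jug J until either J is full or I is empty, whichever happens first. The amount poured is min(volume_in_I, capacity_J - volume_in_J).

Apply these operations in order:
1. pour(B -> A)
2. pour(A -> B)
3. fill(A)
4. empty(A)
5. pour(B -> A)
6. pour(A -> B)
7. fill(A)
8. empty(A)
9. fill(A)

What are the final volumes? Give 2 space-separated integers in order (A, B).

Answer: 10 12

Derivation:
Step 1: pour(B -> A) -> (A=10 B=2)
Step 2: pour(A -> B) -> (A=0 B=12)
Step 3: fill(A) -> (A=10 B=12)
Step 4: empty(A) -> (A=0 B=12)
Step 5: pour(B -> A) -> (A=10 B=2)
Step 6: pour(A -> B) -> (A=0 B=12)
Step 7: fill(A) -> (A=10 B=12)
Step 8: empty(A) -> (A=0 B=12)
Step 9: fill(A) -> (A=10 B=12)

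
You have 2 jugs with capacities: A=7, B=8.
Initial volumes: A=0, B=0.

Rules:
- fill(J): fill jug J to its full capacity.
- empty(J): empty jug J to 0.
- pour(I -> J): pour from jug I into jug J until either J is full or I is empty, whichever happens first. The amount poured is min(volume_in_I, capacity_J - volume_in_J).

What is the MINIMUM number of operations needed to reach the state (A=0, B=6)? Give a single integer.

Answer: 6

Derivation:
BFS from (A=0, B=0). One shortest path:
  1. fill(A) -> (A=7 B=0)
  2. pour(A -> B) -> (A=0 B=7)
  3. fill(A) -> (A=7 B=7)
  4. pour(A -> B) -> (A=6 B=8)
  5. empty(B) -> (A=6 B=0)
  6. pour(A -> B) -> (A=0 B=6)
Reached target in 6 moves.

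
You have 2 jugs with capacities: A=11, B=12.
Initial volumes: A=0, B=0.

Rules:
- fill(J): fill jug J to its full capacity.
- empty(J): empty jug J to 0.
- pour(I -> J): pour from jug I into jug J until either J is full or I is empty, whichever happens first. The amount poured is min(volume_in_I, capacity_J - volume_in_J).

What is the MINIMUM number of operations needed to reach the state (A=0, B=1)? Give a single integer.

Answer: 3

Derivation:
BFS from (A=0, B=0). One shortest path:
  1. fill(B) -> (A=0 B=12)
  2. pour(B -> A) -> (A=11 B=1)
  3. empty(A) -> (A=0 B=1)
Reached target in 3 moves.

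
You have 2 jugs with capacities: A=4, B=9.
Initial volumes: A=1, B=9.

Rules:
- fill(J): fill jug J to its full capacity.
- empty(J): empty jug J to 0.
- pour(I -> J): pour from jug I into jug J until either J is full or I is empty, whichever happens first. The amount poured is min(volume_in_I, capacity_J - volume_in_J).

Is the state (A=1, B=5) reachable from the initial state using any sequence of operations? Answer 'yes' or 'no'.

Answer: no

Derivation:
BFS explored all 26 reachable states.
Reachable set includes: (0,0), (0,1), (0,2), (0,3), (0,4), (0,5), (0,6), (0,7), (0,8), (0,9), (1,0), (1,9) ...
Target (A=1, B=5) not in reachable set → no.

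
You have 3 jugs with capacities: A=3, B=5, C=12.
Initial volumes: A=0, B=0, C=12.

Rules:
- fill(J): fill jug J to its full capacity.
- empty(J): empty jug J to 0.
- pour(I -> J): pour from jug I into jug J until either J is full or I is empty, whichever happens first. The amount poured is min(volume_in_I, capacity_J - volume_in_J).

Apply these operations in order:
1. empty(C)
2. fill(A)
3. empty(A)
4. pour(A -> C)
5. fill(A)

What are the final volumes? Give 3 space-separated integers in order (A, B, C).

Step 1: empty(C) -> (A=0 B=0 C=0)
Step 2: fill(A) -> (A=3 B=0 C=0)
Step 3: empty(A) -> (A=0 B=0 C=0)
Step 4: pour(A -> C) -> (A=0 B=0 C=0)
Step 5: fill(A) -> (A=3 B=0 C=0)

Answer: 3 0 0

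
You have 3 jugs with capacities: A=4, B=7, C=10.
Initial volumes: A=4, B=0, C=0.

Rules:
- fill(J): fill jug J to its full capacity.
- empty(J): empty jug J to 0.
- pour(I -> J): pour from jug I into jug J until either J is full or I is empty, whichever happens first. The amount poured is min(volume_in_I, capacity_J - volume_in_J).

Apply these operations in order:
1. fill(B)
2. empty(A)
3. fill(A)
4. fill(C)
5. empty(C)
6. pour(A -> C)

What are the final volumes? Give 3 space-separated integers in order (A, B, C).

Step 1: fill(B) -> (A=4 B=7 C=0)
Step 2: empty(A) -> (A=0 B=7 C=0)
Step 3: fill(A) -> (A=4 B=7 C=0)
Step 4: fill(C) -> (A=4 B=7 C=10)
Step 5: empty(C) -> (A=4 B=7 C=0)
Step 6: pour(A -> C) -> (A=0 B=7 C=4)

Answer: 0 7 4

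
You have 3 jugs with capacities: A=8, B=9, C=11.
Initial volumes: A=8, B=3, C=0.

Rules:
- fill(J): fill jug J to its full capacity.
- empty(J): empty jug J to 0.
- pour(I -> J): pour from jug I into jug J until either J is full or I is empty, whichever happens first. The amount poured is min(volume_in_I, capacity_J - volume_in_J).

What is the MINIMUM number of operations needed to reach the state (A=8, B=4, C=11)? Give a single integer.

Answer: 5

Derivation:
BFS from (A=8, B=3, C=0). One shortest path:
  1. empty(A) -> (A=0 B=3 C=0)
  2. fill(C) -> (A=0 B=3 C=11)
  3. pour(B -> A) -> (A=3 B=0 C=11)
  4. fill(B) -> (A=3 B=9 C=11)
  5. pour(B -> A) -> (A=8 B=4 C=11)
Reached target in 5 moves.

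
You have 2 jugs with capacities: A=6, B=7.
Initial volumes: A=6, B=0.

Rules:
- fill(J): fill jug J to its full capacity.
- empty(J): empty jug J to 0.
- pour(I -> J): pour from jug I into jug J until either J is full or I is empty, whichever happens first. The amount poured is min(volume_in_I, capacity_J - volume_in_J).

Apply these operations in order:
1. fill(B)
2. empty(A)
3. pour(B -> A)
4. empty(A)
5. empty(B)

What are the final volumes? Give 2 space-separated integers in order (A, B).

Step 1: fill(B) -> (A=6 B=7)
Step 2: empty(A) -> (A=0 B=7)
Step 3: pour(B -> A) -> (A=6 B=1)
Step 4: empty(A) -> (A=0 B=1)
Step 5: empty(B) -> (A=0 B=0)

Answer: 0 0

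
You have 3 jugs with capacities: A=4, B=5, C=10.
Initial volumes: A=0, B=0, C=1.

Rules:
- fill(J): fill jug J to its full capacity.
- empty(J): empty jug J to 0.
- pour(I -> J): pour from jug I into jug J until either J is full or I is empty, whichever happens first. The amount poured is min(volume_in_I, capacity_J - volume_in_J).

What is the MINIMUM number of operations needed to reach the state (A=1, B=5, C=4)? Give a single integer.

BFS from (A=0, B=0, C=1). One shortest path:
  1. fill(A) -> (A=4 B=0 C=1)
  2. pour(A -> B) -> (A=0 B=4 C=1)
  3. pour(C -> A) -> (A=1 B=4 C=0)
  4. pour(B -> C) -> (A=1 B=0 C=4)
  5. fill(B) -> (A=1 B=5 C=4)
Reached target in 5 moves.

Answer: 5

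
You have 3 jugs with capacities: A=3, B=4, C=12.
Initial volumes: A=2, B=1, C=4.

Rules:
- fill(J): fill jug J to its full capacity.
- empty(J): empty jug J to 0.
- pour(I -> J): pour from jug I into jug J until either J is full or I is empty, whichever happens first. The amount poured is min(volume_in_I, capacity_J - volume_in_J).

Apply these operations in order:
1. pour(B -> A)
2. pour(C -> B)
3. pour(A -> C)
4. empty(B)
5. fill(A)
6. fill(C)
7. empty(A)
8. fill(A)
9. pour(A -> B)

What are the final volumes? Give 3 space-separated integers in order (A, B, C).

Step 1: pour(B -> A) -> (A=3 B=0 C=4)
Step 2: pour(C -> B) -> (A=3 B=4 C=0)
Step 3: pour(A -> C) -> (A=0 B=4 C=3)
Step 4: empty(B) -> (A=0 B=0 C=3)
Step 5: fill(A) -> (A=3 B=0 C=3)
Step 6: fill(C) -> (A=3 B=0 C=12)
Step 7: empty(A) -> (A=0 B=0 C=12)
Step 8: fill(A) -> (A=3 B=0 C=12)
Step 9: pour(A -> B) -> (A=0 B=3 C=12)

Answer: 0 3 12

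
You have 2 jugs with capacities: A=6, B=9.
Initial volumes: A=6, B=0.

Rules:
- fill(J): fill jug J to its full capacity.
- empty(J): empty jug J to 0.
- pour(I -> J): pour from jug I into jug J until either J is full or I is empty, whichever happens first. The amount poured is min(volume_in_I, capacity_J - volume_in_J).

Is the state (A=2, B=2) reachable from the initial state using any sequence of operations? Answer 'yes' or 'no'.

BFS explored all 10 reachable states.
Reachable set includes: (0,0), (0,3), (0,6), (0,9), (3,0), (3,9), (6,0), (6,3), (6,6), (6,9)
Target (A=2, B=2) not in reachable set → no.

Answer: no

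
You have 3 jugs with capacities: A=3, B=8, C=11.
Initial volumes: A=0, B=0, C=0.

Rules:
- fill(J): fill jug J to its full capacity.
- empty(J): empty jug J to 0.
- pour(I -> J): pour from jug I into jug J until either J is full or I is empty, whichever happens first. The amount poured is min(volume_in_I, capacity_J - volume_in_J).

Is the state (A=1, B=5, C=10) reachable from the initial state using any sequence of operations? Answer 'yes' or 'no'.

Answer: no

Derivation:
BFS explored all 292 reachable states.
Reachable set includes: (0,0,0), (0,0,1), (0,0,2), (0,0,3), (0,0,4), (0,0,5), (0,0,6), (0,0,7), (0,0,8), (0,0,9), (0,0,10), (0,0,11) ...
Target (A=1, B=5, C=10) not in reachable set → no.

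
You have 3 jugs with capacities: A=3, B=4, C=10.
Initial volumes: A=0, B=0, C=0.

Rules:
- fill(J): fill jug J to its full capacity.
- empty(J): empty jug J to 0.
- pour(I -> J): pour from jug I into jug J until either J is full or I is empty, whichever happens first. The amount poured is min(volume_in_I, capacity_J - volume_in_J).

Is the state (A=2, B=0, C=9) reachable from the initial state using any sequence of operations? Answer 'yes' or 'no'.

Answer: yes

Derivation:
BFS from (A=0, B=0, C=0):
  1. fill(A) -> (A=3 B=0 C=0)
  2. fill(B) -> (A=3 B=4 C=0)
  3. pour(B -> C) -> (A=3 B=0 C=4)
  4. fill(B) -> (A=3 B=4 C=4)
  5. pour(B -> C) -> (A=3 B=0 C=8)
  6. pour(A -> B) -> (A=0 B=3 C=8)
  7. pour(C -> A) -> (A=3 B=3 C=5)
  8. pour(A -> B) -> (A=2 B=4 C=5)
  9. pour(B -> C) -> (A=2 B=0 C=9)
Target reached → yes.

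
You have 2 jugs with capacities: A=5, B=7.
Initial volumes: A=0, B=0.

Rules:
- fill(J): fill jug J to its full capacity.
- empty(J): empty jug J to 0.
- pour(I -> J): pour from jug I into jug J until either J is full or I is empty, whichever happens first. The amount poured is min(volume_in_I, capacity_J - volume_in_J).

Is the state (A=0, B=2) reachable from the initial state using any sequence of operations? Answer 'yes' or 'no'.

BFS from (A=0, B=0):
  1. fill(B) -> (A=0 B=7)
  2. pour(B -> A) -> (A=5 B=2)
  3. empty(A) -> (A=0 B=2)
Target reached → yes.

Answer: yes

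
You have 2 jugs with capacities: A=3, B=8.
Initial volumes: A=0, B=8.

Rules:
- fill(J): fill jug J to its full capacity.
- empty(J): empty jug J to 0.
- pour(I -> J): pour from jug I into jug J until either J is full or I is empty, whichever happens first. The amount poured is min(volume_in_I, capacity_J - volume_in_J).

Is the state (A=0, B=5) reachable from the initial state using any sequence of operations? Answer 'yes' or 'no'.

BFS from (A=0, B=8):
  1. pour(B -> A) -> (A=3 B=5)
  2. empty(A) -> (A=0 B=5)
Target reached → yes.

Answer: yes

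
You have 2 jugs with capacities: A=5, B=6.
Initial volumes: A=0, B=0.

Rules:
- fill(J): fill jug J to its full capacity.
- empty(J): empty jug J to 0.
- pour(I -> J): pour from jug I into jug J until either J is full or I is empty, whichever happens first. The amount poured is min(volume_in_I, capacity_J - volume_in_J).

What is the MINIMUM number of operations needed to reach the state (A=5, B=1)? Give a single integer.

BFS from (A=0, B=0). One shortest path:
  1. fill(B) -> (A=0 B=6)
  2. pour(B -> A) -> (A=5 B=1)
Reached target in 2 moves.

Answer: 2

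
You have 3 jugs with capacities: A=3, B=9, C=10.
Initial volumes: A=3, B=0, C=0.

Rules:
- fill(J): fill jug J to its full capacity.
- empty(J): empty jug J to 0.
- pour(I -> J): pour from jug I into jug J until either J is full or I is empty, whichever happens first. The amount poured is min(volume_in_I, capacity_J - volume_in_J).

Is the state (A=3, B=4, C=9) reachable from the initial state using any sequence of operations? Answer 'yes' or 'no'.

Answer: yes

Derivation:
BFS from (A=3, B=0, C=0):
  1. empty(A) -> (A=0 B=0 C=0)
  2. fill(C) -> (A=0 B=0 C=10)
  3. pour(C -> B) -> (A=0 B=9 C=1)
  4. pour(C -> A) -> (A=1 B=9 C=0)
  5. pour(B -> C) -> (A=1 B=0 C=9)
  6. fill(B) -> (A=1 B=9 C=9)
  7. pour(B -> A) -> (A=3 B=7 C=9)
  8. empty(A) -> (A=0 B=7 C=9)
  9. pour(B -> A) -> (A=3 B=4 C=9)
Target reached → yes.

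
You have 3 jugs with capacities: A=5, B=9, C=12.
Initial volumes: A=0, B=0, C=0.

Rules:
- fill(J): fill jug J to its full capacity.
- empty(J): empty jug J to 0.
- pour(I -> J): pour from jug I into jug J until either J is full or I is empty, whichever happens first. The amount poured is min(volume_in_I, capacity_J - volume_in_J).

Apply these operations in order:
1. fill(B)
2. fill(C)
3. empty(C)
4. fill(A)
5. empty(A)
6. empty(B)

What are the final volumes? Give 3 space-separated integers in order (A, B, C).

Step 1: fill(B) -> (A=0 B=9 C=0)
Step 2: fill(C) -> (A=0 B=9 C=12)
Step 3: empty(C) -> (A=0 B=9 C=0)
Step 4: fill(A) -> (A=5 B=9 C=0)
Step 5: empty(A) -> (A=0 B=9 C=0)
Step 6: empty(B) -> (A=0 B=0 C=0)

Answer: 0 0 0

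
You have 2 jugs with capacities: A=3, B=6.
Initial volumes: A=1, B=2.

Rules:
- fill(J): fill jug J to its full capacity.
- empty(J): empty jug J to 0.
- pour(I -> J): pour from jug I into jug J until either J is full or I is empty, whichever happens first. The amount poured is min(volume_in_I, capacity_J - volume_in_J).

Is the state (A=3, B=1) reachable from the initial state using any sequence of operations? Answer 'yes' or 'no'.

BFS from (A=1, B=2):
  1. empty(B) -> (A=1 B=0)
  2. pour(A -> B) -> (A=0 B=1)
  3. fill(A) -> (A=3 B=1)
Target reached → yes.

Answer: yes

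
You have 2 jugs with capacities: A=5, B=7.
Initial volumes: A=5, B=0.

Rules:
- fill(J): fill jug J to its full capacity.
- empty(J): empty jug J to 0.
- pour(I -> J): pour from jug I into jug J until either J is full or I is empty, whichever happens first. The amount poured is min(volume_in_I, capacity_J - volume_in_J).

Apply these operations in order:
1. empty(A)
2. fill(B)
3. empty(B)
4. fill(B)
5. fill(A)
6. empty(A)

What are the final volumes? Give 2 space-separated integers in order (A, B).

Step 1: empty(A) -> (A=0 B=0)
Step 2: fill(B) -> (A=0 B=7)
Step 3: empty(B) -> (A=0 B=0)
Step 4: fill(B) -> (A=0 B=7)
Step 5: fill(A) -> (A=5 B=7)
Step 6: empty(A) -> (A=0 B=7)

Answer: 0 7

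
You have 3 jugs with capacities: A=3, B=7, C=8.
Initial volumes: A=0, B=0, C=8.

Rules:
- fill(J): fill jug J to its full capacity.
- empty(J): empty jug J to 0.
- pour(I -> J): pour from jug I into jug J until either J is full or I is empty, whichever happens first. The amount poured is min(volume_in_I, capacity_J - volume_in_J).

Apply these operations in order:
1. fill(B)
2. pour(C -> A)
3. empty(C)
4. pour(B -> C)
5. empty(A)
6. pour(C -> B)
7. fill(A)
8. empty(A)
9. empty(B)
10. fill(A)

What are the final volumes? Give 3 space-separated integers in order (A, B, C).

Answer: 3 0 0

Derivation:
Step 1: fill(B) -> (A=0 B=7 C=8)
Step 2: pour(C -> A) -> (A=3 B=7 C=5)
Step 3: empty(C) -> (A=3 B=7 C=0)
Step 4: pour(B -> C) -> (A=3 B=0 C=7)
Step 5: empty(A) -> (A=0 B=0 C=7)
Step 6: pour(C -> B) -> (A=0 B=7 C=0)
Step 7: fill(A) -> (A=3 B=7 C=0)
Step 8: empty(A) -> (A=0 B=7 C=0)
Step 9: empty(B) -> (A=0 B=0 C=0)
Step 10: fill(A) -> (A=3 B=0 C=0)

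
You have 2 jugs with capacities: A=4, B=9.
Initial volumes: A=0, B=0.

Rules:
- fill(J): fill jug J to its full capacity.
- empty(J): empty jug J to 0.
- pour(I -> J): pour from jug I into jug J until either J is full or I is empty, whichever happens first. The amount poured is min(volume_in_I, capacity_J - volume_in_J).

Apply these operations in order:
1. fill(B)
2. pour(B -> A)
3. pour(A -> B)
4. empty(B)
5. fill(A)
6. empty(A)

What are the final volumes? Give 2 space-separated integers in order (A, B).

Answer: 0 0

Derivation:
Step 1: fill(B) -> (A=0 B=9)
Step 2: pour(B -> A) -> (A=4 B=5)
Step 3: pour(A -> B) -> (A=0 B=9)
Step 4: empty(B) -> (A=0 B=0)
Step 5: fill(A) -> (A=4 B=0)
Step 6: empty(A) -> (A=0 B=0)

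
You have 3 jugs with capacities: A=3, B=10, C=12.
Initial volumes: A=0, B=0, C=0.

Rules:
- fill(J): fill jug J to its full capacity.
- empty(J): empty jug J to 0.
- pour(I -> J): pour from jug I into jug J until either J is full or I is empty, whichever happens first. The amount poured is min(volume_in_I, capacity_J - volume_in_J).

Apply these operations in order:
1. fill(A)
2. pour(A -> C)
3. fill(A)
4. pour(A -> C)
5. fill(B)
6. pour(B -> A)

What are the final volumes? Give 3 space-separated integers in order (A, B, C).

Answer: 3 7 6

Derivation:
Step 1: fill(A) -> (A=3 B=0 C=0)
Step 2: pour(A -> C) -> (A=0 B=0 C=3)
Step 3: fill(A) -> (A=3 B=0 C=3)
Step 4: pour(A -> C) -> (A=0 B=0 C=6)
Step 5: fill(B) -> (A=0 B=10 C=6)
Step 6: pour(B -> A) -> (A=3 B=7 C=6)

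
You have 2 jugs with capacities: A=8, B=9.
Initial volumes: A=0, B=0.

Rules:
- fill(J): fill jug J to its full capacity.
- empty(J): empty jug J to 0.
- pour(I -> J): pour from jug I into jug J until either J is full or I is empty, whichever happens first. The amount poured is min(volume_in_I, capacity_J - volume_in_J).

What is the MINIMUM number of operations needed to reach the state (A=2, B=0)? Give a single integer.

BFS from (A=0, B=0). One shortest path:
  1. fill(B) -> (A=0 B=9)
  2. pour(B -> A) -> (A=8 B=1)
  3. empty(A) -> (A=0 B=1)
  4. pour(B -> A) -> (A=1 B=0)
  5. fill(B) -> (A=1 B=9)
  6. pour(B -> A) -> (A=8 B=2)
  7. empty(A) -> (A=0 B=2)
  8. pour(B -> A) -> (A=2 B=0)
Reached target in 8 moves.

Answer: 8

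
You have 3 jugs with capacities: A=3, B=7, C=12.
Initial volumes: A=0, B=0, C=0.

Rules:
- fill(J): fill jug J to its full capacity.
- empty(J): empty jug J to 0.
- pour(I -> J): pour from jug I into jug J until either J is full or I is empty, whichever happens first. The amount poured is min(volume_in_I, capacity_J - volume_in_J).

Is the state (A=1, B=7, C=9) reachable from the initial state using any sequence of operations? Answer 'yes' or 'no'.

BFS from (A=0, B=0, C=0):
  1. fill(C) -> (A=0 B=0 C=12)
  2. pour(C -> B) -> (A=0 B=7 C=5)
  3. empty(B) -> (A=0 B=0 C=5)
  4. pour(C -> B) -> (A=0 B=5 C=0)
  5. fill(C) -> (A=0 B=5 C=12)
  6. pour(C -> A) -> (A=3 B=5 C=9)
  7. pour(A -> B) -> (A=1 B=7 C=9)
Target reached → yes.

Answer: yes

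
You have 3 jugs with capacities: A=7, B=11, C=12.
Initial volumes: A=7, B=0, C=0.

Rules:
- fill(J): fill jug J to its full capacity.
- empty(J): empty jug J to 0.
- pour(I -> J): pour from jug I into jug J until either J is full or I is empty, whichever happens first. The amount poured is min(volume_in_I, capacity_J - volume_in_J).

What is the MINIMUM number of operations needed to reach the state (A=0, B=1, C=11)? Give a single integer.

Answer: 6

Derivation:
BFS from (A=7, B=0, C=0). One shortest path:
  1. empty(A) -> (A=0 B=0 C=0)
  2. fill(C) -> (A=0 B=0 C=12)
  3. pour(C -> B) -> (A=0 B=11 C=1)
  4. pour(C -> A) -> (A=1 B=11 C=0)
  5. pour(B -> C) -> (A=1 B=0 C=11)
  6. pour(A -> B) -> (A=0 B=1 C=11)
Reached target in 6 moves.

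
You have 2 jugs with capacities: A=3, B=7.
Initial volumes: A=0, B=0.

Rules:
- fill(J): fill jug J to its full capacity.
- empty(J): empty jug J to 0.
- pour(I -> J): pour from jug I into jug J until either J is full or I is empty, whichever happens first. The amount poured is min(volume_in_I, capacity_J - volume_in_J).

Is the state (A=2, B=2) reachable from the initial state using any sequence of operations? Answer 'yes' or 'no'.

BFS explored all 20 reachable states.
Reachable set includes: (0,0), (0,1), (0,2), (0,3), (0,4), (0,5), (0,6), (0,7), (1,0), (1,7), (2,0), (2,7) ...
Target (A=2, B=2) not in reachable set → no.

Answer: no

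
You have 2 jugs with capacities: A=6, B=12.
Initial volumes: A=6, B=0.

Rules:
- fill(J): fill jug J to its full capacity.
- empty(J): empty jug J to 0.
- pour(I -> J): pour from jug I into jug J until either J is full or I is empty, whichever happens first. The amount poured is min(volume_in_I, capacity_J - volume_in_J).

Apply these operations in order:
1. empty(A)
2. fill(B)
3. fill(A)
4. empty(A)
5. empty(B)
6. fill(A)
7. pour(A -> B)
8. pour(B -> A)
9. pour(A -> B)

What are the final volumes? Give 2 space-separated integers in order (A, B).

Answer: 0 6

Derivation:
Step 1: empty(A) -> (A=0 B=0)
Step 2: fill(B) -> (A=0 B=12)
Step 3: fill(A) -> (A=6 B=12)
Step 4: empty(A) -> (A=0 B=12)
Step 5: empty(B) -> (A=0 B=0)
Step 6: fill(A) -> (A=6 B=0)
Step 7: pour(A -> B) -> (A=0 B=6)
Step 8: pour(B -> A) -> (A=6 B=0)
Step 9: pour(A -> B) -> (A=0 B=6)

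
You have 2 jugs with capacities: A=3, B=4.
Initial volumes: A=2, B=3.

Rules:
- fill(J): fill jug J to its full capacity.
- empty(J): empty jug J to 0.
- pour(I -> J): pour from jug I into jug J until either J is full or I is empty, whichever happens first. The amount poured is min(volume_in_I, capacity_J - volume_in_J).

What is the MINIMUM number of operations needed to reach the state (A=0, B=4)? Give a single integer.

BFS from (A=2, B=3). One shortest path:
  1. empty(A) -> (A=0 B=3)
  2. fill(B) -> (A=0 B=4)
Reached target in 2 moves.

Answer: 2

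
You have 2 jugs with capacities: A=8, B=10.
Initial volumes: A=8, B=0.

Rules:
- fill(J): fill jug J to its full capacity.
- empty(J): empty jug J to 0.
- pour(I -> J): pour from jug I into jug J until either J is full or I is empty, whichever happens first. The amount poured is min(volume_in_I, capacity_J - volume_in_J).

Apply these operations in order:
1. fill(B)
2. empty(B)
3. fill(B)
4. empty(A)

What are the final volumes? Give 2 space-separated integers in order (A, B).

Answer: 0 10

Derivation:
Step 1: fill(B) -> (A=8 B=10)
Step 2: empty(B) -> (A=8 B=0)
Step 3: fill(B) -> (A=8 B=10)
Step 4: empty(A) -> (A=0 B=10)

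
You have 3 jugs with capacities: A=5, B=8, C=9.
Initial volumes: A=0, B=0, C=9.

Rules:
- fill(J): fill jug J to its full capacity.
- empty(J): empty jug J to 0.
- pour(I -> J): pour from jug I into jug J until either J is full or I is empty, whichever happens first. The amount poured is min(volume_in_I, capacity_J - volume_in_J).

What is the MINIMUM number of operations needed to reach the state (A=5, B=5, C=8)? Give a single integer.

BFS from (A=0, B=0, C=9). One shortest path:
  1. pour(C -> A) -> (A=5 B=0 C=4)
  2. pour(A -> B) -> (A=0 B=5 C=4)
  3. pour(C -> A) -> (A=4 B=5 C=0)
  4. fill(C) -> (A=4 B=5 C=9)
  5. pour(C -> A) -> (A=5 B=5 C=8)
Reached target in 5 moves.

Answer: 5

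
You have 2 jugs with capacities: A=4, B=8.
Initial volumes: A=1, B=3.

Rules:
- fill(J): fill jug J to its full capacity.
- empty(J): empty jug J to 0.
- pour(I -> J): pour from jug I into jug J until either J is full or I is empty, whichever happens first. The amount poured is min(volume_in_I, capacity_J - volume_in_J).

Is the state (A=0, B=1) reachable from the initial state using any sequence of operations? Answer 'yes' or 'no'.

Answer: yes

Derivation:
BFS from (A=1, B=3):
  1. empty(B) -> (A=1 B=0)
  2. pour(A -> B) -> (A=0 B=1)
Target reached → yes.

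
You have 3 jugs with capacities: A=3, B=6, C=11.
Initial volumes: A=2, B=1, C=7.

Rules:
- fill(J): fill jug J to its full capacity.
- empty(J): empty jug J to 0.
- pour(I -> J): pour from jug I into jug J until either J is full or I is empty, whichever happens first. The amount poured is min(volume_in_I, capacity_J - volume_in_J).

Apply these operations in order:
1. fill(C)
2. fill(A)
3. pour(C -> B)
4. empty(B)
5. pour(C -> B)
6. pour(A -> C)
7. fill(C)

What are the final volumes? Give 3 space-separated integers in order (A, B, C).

Answer: 0 6 11

Derivation:
Step 1: fill(C) -> (A=2 B=1 C=11)
Step 2: fill(A) -> (A=3 B=1 C=11)
Step 3: pour(C -> B) -> (A=3 B=6 C=6)
Step 4: empty(B) -> (A=3 B=0 C=6)
Step 5: pour(C -> B) -> (A=3 B=6 C=0)
Step 6: pour(A -> C) -> (A=0 B=6 C=3)
Step 7: fill(C) -> (A=0 B=6 C=11)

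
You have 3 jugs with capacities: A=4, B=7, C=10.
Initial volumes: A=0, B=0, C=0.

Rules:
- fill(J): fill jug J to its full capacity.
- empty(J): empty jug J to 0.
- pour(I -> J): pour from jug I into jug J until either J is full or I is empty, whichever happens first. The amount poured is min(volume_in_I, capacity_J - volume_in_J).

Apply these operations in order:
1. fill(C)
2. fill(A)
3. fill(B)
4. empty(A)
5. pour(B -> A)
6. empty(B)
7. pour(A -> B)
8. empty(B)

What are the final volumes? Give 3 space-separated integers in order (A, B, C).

Answer: 0 0 10

Derivation:
Step 1: fill(C) -> (A=0 B=0 C=10)
Step 2: fill(A) -> (A=4 B=0 C=10)
Step 3: fill(B) -> (A=4 B=7 C=10)
Step 4: empty(A) -> (A=0 B=7 C=10)
Step 5: pour(B -> A) -> (A=4 B=3 C=10)
Step 6: empty(B) -> (A=4 B=0 C=10)
Step 7: pour(A -> B) -> (A=0 B=4 C=10)
Step 8: empty(B) -> (A=0 B=0 C=10)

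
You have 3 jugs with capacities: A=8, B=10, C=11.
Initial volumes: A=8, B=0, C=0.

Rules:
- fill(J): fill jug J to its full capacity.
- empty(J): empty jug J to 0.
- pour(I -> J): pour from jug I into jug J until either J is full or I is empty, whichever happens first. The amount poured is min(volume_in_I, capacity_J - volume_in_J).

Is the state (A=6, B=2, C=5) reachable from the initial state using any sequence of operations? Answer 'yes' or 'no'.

BFS explored all 558 reachable states.
Reachable set includes: (0,0,0), (0,0,1), (0,0,2), (0,0,3), (0,0,4), (0,0,5), (0,0,6), (0,0,7), (0,0,8), (0,0,9), (0,0,10), (0,0,11) ...
Target (A=6, B=2, C=5) not in reachable set → no.

Answer: no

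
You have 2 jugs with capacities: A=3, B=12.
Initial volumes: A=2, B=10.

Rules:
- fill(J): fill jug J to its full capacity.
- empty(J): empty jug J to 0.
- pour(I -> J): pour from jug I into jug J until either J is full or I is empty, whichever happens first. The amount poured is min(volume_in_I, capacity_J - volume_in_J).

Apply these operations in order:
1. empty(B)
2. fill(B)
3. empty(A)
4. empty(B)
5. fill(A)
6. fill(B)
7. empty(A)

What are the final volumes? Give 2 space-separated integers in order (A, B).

Step 1: empty(B) -> (A=2 B=0)
Step 2: fill(B) -> (A=2 B=12)
Step 3: empty(A) -> (A=0 B=12)
Step 4: empty(B) -> (A=0 B=0)
Step 5: fill(A) -> (A=3 B=0)
Step 6: fill(B) -> (A=3 B=12)
Step 7: empty(A) -> (A=0 B=12)

Answer: 0 12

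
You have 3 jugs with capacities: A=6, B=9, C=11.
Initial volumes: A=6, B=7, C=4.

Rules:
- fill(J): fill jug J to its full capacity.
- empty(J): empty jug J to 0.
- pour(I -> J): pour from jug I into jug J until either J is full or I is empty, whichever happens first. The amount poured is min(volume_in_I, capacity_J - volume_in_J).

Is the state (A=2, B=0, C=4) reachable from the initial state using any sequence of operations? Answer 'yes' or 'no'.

Answer: yes

Derivation:
BFS from (A=6, B=7, C=4):
  1. pour(A -> B) -> (A=4 B=9 C=4)
  2. pour(B -> C) -> (A=4 B=2 C=11)
  3. empty(C) -> (A=4 B=2 C=0)
  4. pour(A -> C) -> (A=0 B=2 C=4)
  5. pour(B -> A) -> (A=2 B=0 C=4)
Target reached → yes.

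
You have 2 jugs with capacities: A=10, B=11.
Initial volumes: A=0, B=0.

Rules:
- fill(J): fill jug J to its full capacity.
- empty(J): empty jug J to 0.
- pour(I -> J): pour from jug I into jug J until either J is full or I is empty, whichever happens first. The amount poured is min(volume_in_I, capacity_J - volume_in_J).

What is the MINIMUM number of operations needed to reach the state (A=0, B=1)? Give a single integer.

BFS from (A=0, B=0). One shortest path:
  1. fill(B) -> (A=0 B=11)
  2. pour(B -> A) -> (A=10 B=1)
  3. empty(A) -> (A=0 B=1)
Reached target in 3 moves.

Answer: 3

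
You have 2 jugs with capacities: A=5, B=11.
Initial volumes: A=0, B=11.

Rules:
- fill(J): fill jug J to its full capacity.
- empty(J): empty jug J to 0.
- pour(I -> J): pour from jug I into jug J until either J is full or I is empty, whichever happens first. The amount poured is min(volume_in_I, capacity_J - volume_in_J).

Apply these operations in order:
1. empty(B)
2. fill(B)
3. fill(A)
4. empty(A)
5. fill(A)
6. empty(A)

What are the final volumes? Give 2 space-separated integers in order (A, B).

Step 1: empty(B) -> (A=0 B=0)
Step 2: fill(B) -> (A=0 B=11)
Step 3: fill(A) -> (A=5 B=11)
Step 4: empty(A) -> (A=0 B=11)
Step 5: fill(A) -> (A=5 B=11)
Step 6: empty(A) -> (A=0 B=11)

Answer: 0 11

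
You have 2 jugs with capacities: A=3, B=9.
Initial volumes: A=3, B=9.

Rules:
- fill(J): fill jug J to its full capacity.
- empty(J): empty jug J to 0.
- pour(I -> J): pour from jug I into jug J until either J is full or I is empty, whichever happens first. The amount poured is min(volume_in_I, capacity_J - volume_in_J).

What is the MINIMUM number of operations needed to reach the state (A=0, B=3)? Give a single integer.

BFS from (A=3, B=9). One shortest path:
  1. empty(B) -> (A=3 B=0)
  2. pour(A -> B) -> (A=0 B=3)
Reached target in 2 moves.

Answer: 2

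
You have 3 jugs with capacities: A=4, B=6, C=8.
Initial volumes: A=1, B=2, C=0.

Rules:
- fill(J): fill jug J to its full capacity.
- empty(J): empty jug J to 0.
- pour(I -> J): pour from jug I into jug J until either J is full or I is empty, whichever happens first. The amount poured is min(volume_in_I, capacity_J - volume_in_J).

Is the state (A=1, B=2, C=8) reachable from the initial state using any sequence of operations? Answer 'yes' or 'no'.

BFS from (A=1, B=2, C=0):
  1. fill(C) -> (A=1 B=2 C=8)
Target reached → yes.

Answer: yes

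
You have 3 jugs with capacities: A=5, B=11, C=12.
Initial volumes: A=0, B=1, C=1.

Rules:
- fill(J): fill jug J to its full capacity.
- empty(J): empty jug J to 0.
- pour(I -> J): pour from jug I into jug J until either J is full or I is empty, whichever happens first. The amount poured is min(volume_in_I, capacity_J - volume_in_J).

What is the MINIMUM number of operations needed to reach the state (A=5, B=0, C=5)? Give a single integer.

Answer: 5

Derivation:
BFS from (A=0, B=1, C=1). One shortest path:
  1. fill(A) -> (A=5 B=1 C=1)
  2. empty(B) -> (A=5 B=0 C=1)
  3. empty(C) -> (A=5 B=0 C=0)
  4. pour(A -> C) -> (A=0 B=0 C=5)
  5. fill(A) -> (A=5 B=0 C=5)
Reached target in 5 moves.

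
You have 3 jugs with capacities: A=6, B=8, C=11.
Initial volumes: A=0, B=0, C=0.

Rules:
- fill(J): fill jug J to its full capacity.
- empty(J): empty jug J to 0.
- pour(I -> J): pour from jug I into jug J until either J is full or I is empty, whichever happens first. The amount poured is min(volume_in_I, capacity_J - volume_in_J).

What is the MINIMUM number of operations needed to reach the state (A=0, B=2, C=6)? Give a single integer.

BFS from (A=0, B=0, C=0). One shortest path:
  1. fill(B) -> (A=0 B=8 C=0)
  2. pour(B -> A) -> (A=6 B=2 C=0)
  3. pour(A -> C) -> (A=0 B=2 C=6)
Reached target in 3 moves.

Answer: 3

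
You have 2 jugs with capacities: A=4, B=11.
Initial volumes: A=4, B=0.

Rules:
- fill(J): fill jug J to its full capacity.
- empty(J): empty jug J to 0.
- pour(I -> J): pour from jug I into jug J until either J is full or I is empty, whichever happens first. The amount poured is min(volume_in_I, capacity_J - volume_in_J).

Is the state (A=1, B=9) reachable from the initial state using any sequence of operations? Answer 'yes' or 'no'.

Answer: no

Derivation:
BFS explored all 30 reachable states.
Reachable set includes: (0,0), (0,1), (0,2), (0,3), (0,4), (0,5), (0,6), (0,7), (0,8), (0,9), (0,10), (0,11) ...
Target (A=1, B=9) not in reachable set → no.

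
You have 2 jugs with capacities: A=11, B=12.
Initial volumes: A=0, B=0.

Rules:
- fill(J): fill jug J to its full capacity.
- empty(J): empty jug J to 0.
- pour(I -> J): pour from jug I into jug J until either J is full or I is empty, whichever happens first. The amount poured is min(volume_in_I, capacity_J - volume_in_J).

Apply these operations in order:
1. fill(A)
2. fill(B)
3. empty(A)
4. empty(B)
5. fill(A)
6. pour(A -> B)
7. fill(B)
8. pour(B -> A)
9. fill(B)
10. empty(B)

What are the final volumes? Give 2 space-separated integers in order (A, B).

Step 1: fill(A) -> (A=11 B=0)
Step 2: fill(B) -> (A=11 B=12)
Step 3: empty(A) -> (A=0 B=12)
Step 4: empty(B) -> (A=0 B=0)
Step 5: fill(A) -> (A=11 B=0)
Step 6: pour(A -> B) -> (A=0 B=11)
Step 7: fill(B) -> (A=0 B=12)
Step 8: pour(B -> A) -> (A=11 B=1)
Step 9: fill(B) -> (A=11 B=12)
Step 10: empty(B) -> (A=11 B=0)

Answer: 11 0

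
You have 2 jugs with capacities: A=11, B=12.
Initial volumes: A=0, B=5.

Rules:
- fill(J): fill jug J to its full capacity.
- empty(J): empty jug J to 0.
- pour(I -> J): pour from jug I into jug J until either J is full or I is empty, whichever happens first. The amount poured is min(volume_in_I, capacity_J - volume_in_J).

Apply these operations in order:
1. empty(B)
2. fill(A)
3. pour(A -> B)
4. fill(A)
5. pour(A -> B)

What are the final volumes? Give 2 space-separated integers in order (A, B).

Answer: 10 12

Derivation:
Step 1: empty(B) -> (A=0 B=0)
Step 2: fill(A) -> (A=11 B=0)
Step 3: pour(A -> B) -> (A=0 B=11)
Step 4: fill(A) -> (A=11 B=11)
Step 5: pour(A -> B) -> (A=10 B=12)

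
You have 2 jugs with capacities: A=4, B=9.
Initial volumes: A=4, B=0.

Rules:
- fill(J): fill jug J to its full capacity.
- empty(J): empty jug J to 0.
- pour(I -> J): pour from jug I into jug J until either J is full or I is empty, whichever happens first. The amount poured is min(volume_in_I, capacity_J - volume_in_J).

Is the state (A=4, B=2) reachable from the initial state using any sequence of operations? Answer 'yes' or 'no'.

BFS from (A=4, B=0):
  1. empty(A) -> (A=0 B=0)
  2. fill(B) -> (A=0 B=9)
  3. pour(B -> A) -> (A=4 B=5)
  4. empty(A) -> (A=0 B=5)
  5. pour(B -> A) -> (A=4 B=1)
  6. empty(A) -> (A=0 B=1)
  7. pour(B -> A) -> (A=1 B=0)
  8. fill(B) -> (A=1 B=9)
  9. pour(B -> A) -> (A=4 B=6)
  10. empty(A) -> (A=0 B=6)
  11. pour(B -> A) -> (A=4 B=2)
Target reached → yes.

Answer: yes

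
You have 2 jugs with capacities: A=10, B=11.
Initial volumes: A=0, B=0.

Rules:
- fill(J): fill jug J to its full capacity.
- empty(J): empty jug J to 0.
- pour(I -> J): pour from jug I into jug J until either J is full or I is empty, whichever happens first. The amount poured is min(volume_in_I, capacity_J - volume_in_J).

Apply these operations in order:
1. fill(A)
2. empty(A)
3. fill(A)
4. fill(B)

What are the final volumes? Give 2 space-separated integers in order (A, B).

Answer: 10 11

Derivation:
Step 1: fill(A) -> (A=10 B=0)
Step 2: empty(A) -> (A=0 B=0)
Step 3: fill(A) -> (A=10 B=0)
Step 4: fill(B) -> (A=10 B=11)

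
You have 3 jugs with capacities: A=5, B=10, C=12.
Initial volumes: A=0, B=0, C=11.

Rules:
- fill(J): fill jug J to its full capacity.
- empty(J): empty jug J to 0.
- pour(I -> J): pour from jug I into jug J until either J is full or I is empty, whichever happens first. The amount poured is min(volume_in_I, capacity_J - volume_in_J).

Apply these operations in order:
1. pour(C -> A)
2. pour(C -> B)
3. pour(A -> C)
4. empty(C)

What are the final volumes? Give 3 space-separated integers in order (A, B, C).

Answer: 0 6 0

Derivation:
Step 1: pour(C -> A) -> (A=5 B=0 C=6)
Step 2: pour(C -> B) -> (A=5 B=6 C=0)
Step 3: pour(A -> C) -> (A=0 B=6 C=5)
Step 4: empty(C) -> (A=0 B=6 C=0)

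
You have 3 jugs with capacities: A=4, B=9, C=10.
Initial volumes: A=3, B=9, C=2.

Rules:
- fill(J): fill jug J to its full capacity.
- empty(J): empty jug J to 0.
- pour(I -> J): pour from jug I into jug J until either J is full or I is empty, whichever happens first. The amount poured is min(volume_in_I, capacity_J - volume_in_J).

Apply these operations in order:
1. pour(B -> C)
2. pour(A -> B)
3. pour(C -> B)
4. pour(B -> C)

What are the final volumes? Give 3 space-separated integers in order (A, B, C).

Answer: 0 4 10

Derivation:
Step 1: pour(B -> C) -> (A=3 B=1 C=10)
Step 2: pour(A -> B) -> (A=0 B=4 C=10)
Step 3: pour(C -> B) -> (A=0 B=9 C=5)
Step 4: pour(B -> C) -> (A=0 B=4 C=10)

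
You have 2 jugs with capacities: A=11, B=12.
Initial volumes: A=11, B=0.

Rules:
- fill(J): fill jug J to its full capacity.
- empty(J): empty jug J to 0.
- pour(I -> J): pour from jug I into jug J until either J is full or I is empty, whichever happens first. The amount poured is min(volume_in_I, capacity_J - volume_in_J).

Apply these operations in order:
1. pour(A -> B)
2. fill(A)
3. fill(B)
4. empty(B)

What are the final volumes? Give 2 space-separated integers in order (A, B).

Answer: 11 0

Derivation:
Step 1: pour(A -> B) -> (A=0 B=11)
Step 2: fill(A) -> (A=11 B=11)
Step 3: fill(B) -> (A=11 B=12)
Step 4: empty(B) -> (A=11 B=0)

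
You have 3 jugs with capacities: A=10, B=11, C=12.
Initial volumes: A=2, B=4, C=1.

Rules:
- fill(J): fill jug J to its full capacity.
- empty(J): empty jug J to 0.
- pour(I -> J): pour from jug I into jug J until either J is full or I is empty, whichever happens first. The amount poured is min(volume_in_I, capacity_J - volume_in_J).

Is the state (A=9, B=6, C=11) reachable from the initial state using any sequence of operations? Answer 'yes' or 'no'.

BFS explored all 727 reachable states.
Reachable set includes: (0,0,0), (0,0,1), (0,0,2), (0,0,3), (0,0,4), (0,0,5), (0,0,6), (0,0,7), (0,0,8), (0,0,9), (0,0,10), (0,0,11) ...
Target (A=9, B=6, C=11) not in reachable set → no.

Answer: no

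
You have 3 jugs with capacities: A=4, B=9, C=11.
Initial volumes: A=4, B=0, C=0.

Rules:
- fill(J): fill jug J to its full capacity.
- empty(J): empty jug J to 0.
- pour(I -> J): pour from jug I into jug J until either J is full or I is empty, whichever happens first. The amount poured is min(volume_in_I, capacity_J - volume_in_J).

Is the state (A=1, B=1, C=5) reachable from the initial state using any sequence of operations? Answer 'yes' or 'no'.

BFS explored all 360 reachable states.
Reachable set includes: (0,0,0), (0,0,1), (0,0,2), (0,0,3), (0,0,4), (0,0,5), (0,0,6), (0,0,7), (0,0,8), (0,0,9), (0,0,10), (0,0,11) ...
Target (A=1, B=1, C=5) not in reachable set → no.

Answer: no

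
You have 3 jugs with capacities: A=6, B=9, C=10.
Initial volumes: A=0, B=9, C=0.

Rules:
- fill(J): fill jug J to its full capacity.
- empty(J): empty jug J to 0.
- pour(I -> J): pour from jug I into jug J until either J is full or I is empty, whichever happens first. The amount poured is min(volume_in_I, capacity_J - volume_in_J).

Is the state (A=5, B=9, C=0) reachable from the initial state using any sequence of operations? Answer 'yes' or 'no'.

BFS from (A=0, B=9, C=0):
  1. fill(A) -> (A=6 B=9 C=0)
  2. pour(B -> C) -> (A=6 B=0 C=9)
  3. fill(B) -> (A=6 B=9 C=9)
  4. pour(A -> C) -> (A=5 B=9 C=10)
  5. empty(C) -> (A=5 B=9 C=0)
Target reached → yes.

Answer: yes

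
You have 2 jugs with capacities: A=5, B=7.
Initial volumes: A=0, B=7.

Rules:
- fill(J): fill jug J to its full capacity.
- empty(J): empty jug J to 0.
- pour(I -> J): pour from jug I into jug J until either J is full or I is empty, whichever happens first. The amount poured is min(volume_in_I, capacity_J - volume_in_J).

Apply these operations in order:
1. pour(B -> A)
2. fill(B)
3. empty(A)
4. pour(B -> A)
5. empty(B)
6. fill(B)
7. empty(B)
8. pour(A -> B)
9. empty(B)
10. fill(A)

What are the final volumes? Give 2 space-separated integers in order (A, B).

Step 1: pour(B -> A) -> (A=5 B=2)
Step 2: fill(B) -> (A=5 B=7)
Step 3: empty(A) -> (A=0 B=7)
Step 4: pour(B -> A) -> (A=5 B=2)
Step 5: empty(B) -> (A=5 B=0)
Step 6: fill(B) -> (A=5 B=7)
Step 7: empty(B) -> (A=5 B=0)
Step 8: pour(A -> B) -> (A=0 B=5)
Step 9: empty(B) -> (A=0 B=0)
Step 10: fill(A) -> (A=5 B=0)

Answer: 5 0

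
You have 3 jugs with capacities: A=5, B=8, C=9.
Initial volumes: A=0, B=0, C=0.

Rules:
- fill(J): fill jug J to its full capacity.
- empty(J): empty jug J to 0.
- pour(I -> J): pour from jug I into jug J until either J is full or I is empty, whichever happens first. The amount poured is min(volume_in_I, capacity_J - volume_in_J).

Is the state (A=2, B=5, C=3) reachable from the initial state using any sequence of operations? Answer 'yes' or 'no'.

Answer: no

Derivation:
BFS explored all 316 reachable states.
Reachable set includes: (0,0,0), (0,0,1), (0,0,2), (0,0,3), (0,0,4), (0,0,5), (0,0,6), (0,0,7), (0,0,8), (0,0,9), (0,1,0), (0,1,1) ...
Target (A=2, B=5, C=3) not in reachable set → no.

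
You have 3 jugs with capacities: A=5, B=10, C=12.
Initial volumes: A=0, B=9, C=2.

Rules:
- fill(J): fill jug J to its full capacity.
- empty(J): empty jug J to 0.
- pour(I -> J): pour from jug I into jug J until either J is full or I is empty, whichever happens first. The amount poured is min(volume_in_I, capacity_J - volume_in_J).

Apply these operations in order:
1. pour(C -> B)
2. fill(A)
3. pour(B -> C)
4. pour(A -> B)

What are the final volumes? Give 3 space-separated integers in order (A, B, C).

Step 1: pour(C -> B) -> (A=0 B=10 C=1)
Step 2: fill(A) -> (A=5 B=10 C=1)
Step 3: pour(B -> C) -> (A=5 B=0 C=11)
Step 4: pour(A -> B) -> (A=0 B=5 C=11)

Answer: 0 5 11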